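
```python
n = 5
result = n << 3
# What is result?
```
Trace:
  n=5
  n=5, result=40

Final answer: 40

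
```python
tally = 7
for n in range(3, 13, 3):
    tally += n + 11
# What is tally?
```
Trace:
  tally=7
  tally=21, n=3
  tally=38, n=6
  tally=58, n=9
  tally=81, n=12

Final answer: 81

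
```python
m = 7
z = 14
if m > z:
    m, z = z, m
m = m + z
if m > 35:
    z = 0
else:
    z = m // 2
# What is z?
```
Trace:
  m=7
  m=7, z=14
  m=7, z=14
  m=21, z=14
  m=21, z=10

Final answer: 10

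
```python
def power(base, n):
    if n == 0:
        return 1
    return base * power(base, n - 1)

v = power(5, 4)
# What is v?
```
Call trace:
power(base=5, n=4)
  power(base=5, n=3)
    power(base=5, n=2)
      power(base=5, n=1)
        power(base=5, n=0)
        -> return 1
      -> return 5
    -> return 25
  -> return 125
-> return 625

Final answer: 625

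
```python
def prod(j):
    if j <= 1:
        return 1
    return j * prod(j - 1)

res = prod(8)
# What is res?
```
Call trace:
prod(j=8)
  prod(j=7)
    prod(j=6)
      prod(j=5)
        prod(j=4)
          prod(j=3)
            prod(j=2)
              prod(j=1)
              -> return 1
            -> return 2
          -> return 6
        -> return 24
      -> return 120
    -> return 720
  -> return 5040
-> return 40320

Final answer: 40320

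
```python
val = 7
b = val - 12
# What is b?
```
Trace:
  val=7
  val=7, b=-5

Final answer: -5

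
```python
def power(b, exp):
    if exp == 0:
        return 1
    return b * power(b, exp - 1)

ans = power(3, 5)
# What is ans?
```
Call trace:
power(b=3, exp=5)
  power(b=3, exp=4)
    power(b=3, exp=3)
      power(b=3, exp=2)
        power(b=3, exp=1)
          power(b=3, exp=0)
          -> return 1
        -> return 3
      -> return 9
    -> return 27
  -> return 81
-> return 243

Final answer: 243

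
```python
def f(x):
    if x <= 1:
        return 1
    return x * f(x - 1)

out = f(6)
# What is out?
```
Call trace:
f(x=6)
  f(x=5)
    f(x=4)
      f(x=3)
        f(x=2)
          f(x=1)
          -> return 1
        -> return 2
      -> return 6
    -> return 24
  -> return 120
-> return 720

Final answer: 720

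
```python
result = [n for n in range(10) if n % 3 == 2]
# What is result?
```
Trace:
  n=0
  n=1
  n=2
  n=3
  n=4
  n=5
  n=6
  n=7
  n=8
  n=9
  result=[2, 5, 8]

Final answer: [2, 5, 8]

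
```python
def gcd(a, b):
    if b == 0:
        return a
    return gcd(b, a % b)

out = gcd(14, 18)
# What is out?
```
Call trace:
gcd(a=14, b=18)
  gcd(a=18, b=14)
    gcd(a=14, b=4)
      gcd(a=4, b=2)
        gcd(a=2, b=0)
        -> return 2
      -> return 2
    -> return 2
  -> return 2
-> return 2

Final answer: 2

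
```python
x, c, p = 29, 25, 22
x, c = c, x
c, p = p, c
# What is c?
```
Trace:
  x=29, c=25, p=22
  x=25, c=29, p=22
  x=25, c=22, p=29

Final answer: 22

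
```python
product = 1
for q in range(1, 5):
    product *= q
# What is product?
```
Trace:
  product=1
  product=1, q=1
  product=2, q=2
  product=6, q=3
  product=24, q=4

Final answer: 24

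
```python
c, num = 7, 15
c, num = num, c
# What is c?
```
Trace:
  c=7, num=15
  c=15, num=7

Final answer: 15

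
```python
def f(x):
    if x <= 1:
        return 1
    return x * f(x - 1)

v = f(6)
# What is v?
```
Call trace:
f(x=6)
  f(x=5)
    f(x=4)
      f(x=3)
        f(x=2)
          f(x=1)
          -> return 1
        -> return 2
      -> return 6
    -> return 24
  -> return 120
-> return 720

Final answer: 720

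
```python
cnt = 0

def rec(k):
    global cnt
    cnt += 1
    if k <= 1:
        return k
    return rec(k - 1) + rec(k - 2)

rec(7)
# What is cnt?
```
Call trace (a repeated sub-call is expanded the first time; later identical calls just restate its return value):
rec(k=7)
  rec(k=6)
    rec(k=5)
      rec(k=4)
        rec(k=3)
          rec(k=2)
            rec(k=1)
            -> return 1
            rec(k=0)
            -> return 0
          -> return 1
          rec(k=1)
          -> return 1
        -> return 2
        rec(k=2) -> return 1  (same call as traced above)
      -> return 3
      rec(k=3) -> return 2  (same call as traced above)
    -> return 5
    rec(k=4) -> return 3  (same call as traced above)
  -> return 8
  rec(k=5) -> return 5  (same call as traced above)
-> return 13

cnt is incremented once per call, so count the calls in each subtree. Let C(k) = number of calls made by rec(k).
C(0) = C(1) = 1 (base case, no recursion); C(k) = 1 + C(k - 1) + C(k - 2) otherwise.
C(2) = 1 + C(1) + C(0) = 1 + 1 + 1 = 3
C(3) = 1 + C(2) + C(1) = 1 + 3 + 1 = 5
C(4) = 1 + C(3) + C(2) = 1 + 5 + 3 = 9
C(5) = 1 + C(4) + C(3) = 1 + 9 + 5 = 15
C(6) = 1 + C(5) + C(4) = 1 + 15 + 9 = 25
C(7) = 1 + C(6) + C(5) = 1 + 25 + 15 = 41
cnt = C(7) = 41

Final answer: 41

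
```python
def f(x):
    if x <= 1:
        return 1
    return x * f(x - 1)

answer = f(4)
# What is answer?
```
Call trace:
f(x=4)
  f(x=3)
    f(x=2)
      f(x=1)
      -> return 1
    -> return 2
  -> return 6
-> return 24

Final answer: 24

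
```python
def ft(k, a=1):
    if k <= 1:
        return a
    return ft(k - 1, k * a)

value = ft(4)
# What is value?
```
Call trace:
ft(k=4, a=1)
  ft(k=3, a=4)
    ft(k=2, a=12)
      ft(k=1, a=24)
      -> return 24
    -> return 24
  -> return 24
-> return 24

Final answer: 24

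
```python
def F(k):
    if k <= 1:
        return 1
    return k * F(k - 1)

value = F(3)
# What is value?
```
Call trace:
F(k=3)
  F(k=2)
    F(k=1)
    -> return 1
  -> return 2
-> return 6

Final answer: 6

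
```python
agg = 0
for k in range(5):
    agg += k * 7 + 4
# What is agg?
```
Trace:
  agg=0
  agg=4, k=0
  agg=15, k=1
  agg=33, k=2
  agg=58, k=3
  agg=90, k=4

Final answer: 90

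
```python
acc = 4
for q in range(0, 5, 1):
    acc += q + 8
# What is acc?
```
Trace:
  acc=4
  acc=12, q=0
  acc=21, q=1
  acc=31, q=2
  acc=42, q=3
  acc=54, q=4

Final answer: 54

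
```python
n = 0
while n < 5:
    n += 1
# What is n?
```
Trace:
  n=0
  n=1
  n=2
  n=3
  n=4
  n=5

Final answer: 5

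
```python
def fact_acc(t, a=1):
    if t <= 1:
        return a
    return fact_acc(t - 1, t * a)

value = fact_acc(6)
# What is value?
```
Call trace:
fact_acc(t=6, a=1)
  fact_acc(t=5, a=6)
    fact_acc(t=4, a=30)
      fact_acc(t=3, a=120)
        fact_acc(t=2, a=360)
          fact_acc(t=1, a=720)
          -> return 720
        -> return 720
      -> return 720
    -> return 720
  -> return 720
-> return 720

Final answer: 720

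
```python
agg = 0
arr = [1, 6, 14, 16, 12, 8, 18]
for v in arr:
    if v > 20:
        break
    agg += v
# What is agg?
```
Trace:
  agg=0
  agg=1, v=1
  agg=7, v=6
  agg=21, v=14
  agg=37, v=16
  agg=49, v=12
  agg=57, v=8
  agg=75, v=18

Final answer: 75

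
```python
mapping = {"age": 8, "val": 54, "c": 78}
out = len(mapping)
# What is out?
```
Trace:
  mapping={'age': 8, 'val': 54, 'c': 78}
  mapping={'age': 8, 'val': 54, 'c': 78}, out=3

Final answer: 3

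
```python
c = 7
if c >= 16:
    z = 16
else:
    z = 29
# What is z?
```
Trace:
  c=7
  c=7, z=29

Final answer: 29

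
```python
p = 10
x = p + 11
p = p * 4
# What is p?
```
Trace:
  p=10
  p=10, x=21
  p=40, x=21

Final answer: 40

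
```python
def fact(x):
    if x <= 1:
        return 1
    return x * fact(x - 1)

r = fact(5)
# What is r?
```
Call trace:
fact(x=5)
  fact(x=4)
    fact(x=3)
      fact(x=2)
        fact(x=1)
        -> return 1
      -> return 2
    -> return 6
  -> return 24
-> return 120

Final answer: 120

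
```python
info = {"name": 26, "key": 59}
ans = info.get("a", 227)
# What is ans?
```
Trace:
  info={'name': 26, 'key': 59}
  info={'name': 26, 'key': 59}, ans=227

Final answer: 227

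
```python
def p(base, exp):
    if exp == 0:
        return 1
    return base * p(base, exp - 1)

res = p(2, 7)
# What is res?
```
Call trace:
p(base=2, exp=7)
  p(base=2, exp=6)
    p(base=2, exp=5)
      p(base=2, exp=4)
        p(base=2, exp=3)
          p(base=2, exp=2)
            p(base=2, exp=1)
              p(base=2, exp=0)
              -> return 1
            -> return 2
          -> return 4
        -> return 8
      -> return 16
    -> return 32
  -> return 64
-> return 128

Final answer: 128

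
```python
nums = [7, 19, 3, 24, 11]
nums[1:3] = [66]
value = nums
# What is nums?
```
Trace:
  nums=[7, 19, 3, 24, 11]
  nums=[7, 66, 24, 11]
  nums=[7, 66, 24, 11], value=[7, 66, 24, 11]

Final answer: [7, 66, 24, 11]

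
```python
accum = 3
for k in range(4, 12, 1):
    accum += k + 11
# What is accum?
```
Trace:
  accum=3
  accum=18, k=4
  accum=34, k=5
  accum=51, k=6
  accum=69, k=7
  accum=88, k=8
  accum=108, k=9
  accum=129, k=10
  accum=151, k=11

Final answer: 151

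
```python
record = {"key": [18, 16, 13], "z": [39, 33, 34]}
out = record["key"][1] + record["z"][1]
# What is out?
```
Trace:
  record={'key': [18, 16, 13], 'z': [39, 33, 34]}
  record={'key': [18, 16, 13], 'z': [39, 33, 34]}, out=49

Final answer: 49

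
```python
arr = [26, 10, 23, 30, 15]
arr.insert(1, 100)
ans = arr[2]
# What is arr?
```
Trace:
  arr=[26, 10, 23, 30, 15]
  arr=[26, 100, 10, 23, 30, 15]
  arr=[26, 100, 10, 23, 30, 15], ans=10

Final answer: [26, 100, 10, 23, 30, 15]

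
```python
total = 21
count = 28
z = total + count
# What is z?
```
Trace:
  total=21
  total=21, count=28
  total=21, count=28, z=49

Final answer: 49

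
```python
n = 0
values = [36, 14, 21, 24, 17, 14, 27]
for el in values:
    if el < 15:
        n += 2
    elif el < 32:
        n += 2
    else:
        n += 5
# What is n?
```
Trace:
  n=0
  n=5, el=36
  n=7, el=14
  n=9, el=21
  n=11, el=24
  n=13, el=17
  n=15, el=14
  n=17, el=27

Final answer: 17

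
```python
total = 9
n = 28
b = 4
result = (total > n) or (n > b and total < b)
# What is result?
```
Trace:
  total=9
  total=9, n=28
  total=9, n=28, b=4
  total=9, n=28, b=4, result=False

Final answer: False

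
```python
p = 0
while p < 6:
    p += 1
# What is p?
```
Trace:
  p=0
  p=1
  p=2
  p=3
  p=4
  p=5
  p=6

Final answer: 6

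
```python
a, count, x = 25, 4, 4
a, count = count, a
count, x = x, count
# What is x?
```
Trace:
  a=25, count=4, x=4
  a=4, count=25, x=4
  a=4, count=4, x=25

Final answer: 25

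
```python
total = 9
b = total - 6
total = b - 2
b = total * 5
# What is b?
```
Trace:
  total=9
  total=9, b=3
  total=1, b=3
  total=1, b=5

Final answer: 5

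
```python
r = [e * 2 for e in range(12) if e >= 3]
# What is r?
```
Trace:
  e=0
  e=1
  e=2
  e=3
  e=4
  e=5
  e=6
  e=7
  e=8
  e=9
  e=10
  e=11
  r=[6, 8, 10, 12, 14, 16, 18, 20, 22]

Final answer: [6, 8, 10, 12, 14, 16, 18, 20, 22]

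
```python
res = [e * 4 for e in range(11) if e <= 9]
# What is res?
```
Trace:
  e=0
  e=1
  e=2
  e=3
  e=4
  e=5
  e=6
  e=7
  e=8
  e=9
  e=10
  res=[0, 4, 8, 12, 16, 20, 24, 28, 32, 36]

Final answer: [0, 4, 8, 12, 16, 20, 24, 28, 32, 36]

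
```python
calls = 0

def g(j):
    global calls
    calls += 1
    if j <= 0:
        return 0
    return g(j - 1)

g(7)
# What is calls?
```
Call trace:
g(j=7)
  g(j=6)
    g(j=5)
      g(j=4)
        g(j=3)
          g(j=2)
            g(j=1)
              g(j=0)
              -> return 0
            -> return 0
          -> return 0
        -> return 0
      -> return 0
    -> return 0
  -> return 0
-> return 0

calls is incremented once per call. g is entered once for each j = 7, 6, 5, 4, 3, 2, 1, 0 (the j <= 0 call returns without recursing), i.e. 7 + 1 calls.
calls = 8

Final answer: 8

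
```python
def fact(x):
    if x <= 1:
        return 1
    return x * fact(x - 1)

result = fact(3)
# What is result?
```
Call trace:
fact(x=3)
  fact(x=2)
    fact(x=1)
    -> return 1
  -> return 2
-> return 6

Final answer: 6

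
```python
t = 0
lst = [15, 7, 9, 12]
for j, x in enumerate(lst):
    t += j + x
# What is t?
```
Trace:
  t=0
  t=15, j=0, x=15
  t=23, j=1, x=7
  t=34, j=2, x=9
  t=49, j=3, x=12

Final answer: 49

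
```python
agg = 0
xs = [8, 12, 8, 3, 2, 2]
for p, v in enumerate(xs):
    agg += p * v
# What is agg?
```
Trace:
  agg=0
  agg=0, p=0, v=8
  agg=12, p=1, v=12
  agg=28, p=2, v=8
  agg=37, p=3, v=3
  agg=45, p=4, v=2
  agg=55, p=5, v=2

Final answer: 55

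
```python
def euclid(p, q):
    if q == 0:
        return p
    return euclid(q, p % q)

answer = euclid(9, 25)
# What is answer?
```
Call trace:
euclid(p=9, q=25)
  euclid(p=25, q=9)
    euclid(p=9, q=7)
      euclid(p=7, q=2)
        euclid(p=2, q=1)
          euclid(p=1, q=0)
          -> return 1
        -> return 1
      -> return 1
    -> return 1
  -> return 1
-> return 1

Final answer: 1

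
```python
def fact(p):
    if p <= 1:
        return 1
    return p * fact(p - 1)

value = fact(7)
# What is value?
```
Call trace:
fact(p=7)
  fact(p=6)
    fact(p=5)
      fact(p=4)
        fact(p=3)
          fact(p=2)
            fact(p=1)
            -> return 1
          -> return 2
        -> return 6
      -> return 24
    -> return 120
  -> return 720
-> return 5040

Final answer: 5040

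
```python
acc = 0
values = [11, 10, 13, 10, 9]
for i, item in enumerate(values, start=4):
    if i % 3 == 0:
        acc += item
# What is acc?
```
Trace:
  acc=0
  acc=0, i=4, item=11
  acc=0, i=5, item=10
  acc=13, i=6, item=13
  acc=13, i=7, item=10
  acc=13, i=8, item=9

Final answer: 13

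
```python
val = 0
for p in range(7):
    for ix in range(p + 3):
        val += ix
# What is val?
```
Trace:
  val=0
  val=0, p=0, ix=0
  val=1, p=0, ix=1
  val=3, p=0, ix=2
  val=3, p=1, ix=0
  val=4, p=1, ix=1
  val=6, p=1, ix=2
  val=9, p=1, ix=3
  val=9, p=2, ix=0
  val=10, p=2, ix=1
  val=12, p=2, ix=2
  val=15, p=2, ix=3
  val=19, p=2, ix=4
  val=19, p=3, ix=0
  val=20, p=3, ix=1
  val=22, p=3, ix=2
  val=25, p=3, ix=3
  val=29, p=3, ix=4
  val=34, p=3, ix=5
  val=34, p=4, ix=0
  val=35, p=4, ix=1
  val=37, p=4, ix=2
  val=40, p=4, ix=3
  val=44, p=4, ix=4
  val=49, p=4, ix=5
  val=55, p=4, ix=6
  val=55, p=5, ix=0
  val=56, p=5, ix=1
  val=58, p=5, ix=2
  val=61, p=5, ix=3
  val=65, p=5, ix=4
  val=70, p=5, ix=5
  val=76, p=5, ix=6
  val=83, p=5, ix=7
  val=83, p=6, ix=0
  val=84, p=6, ix=1
  val=86, p=6, ix=2
  val=89, p=6, ix=3
  val=93, p=6, ix=4
  val=98, p=6, ix=5
  val=104, p=6, ix=6
  val=111, p=6, ix=7
  val=119, p=6, ix=8

Final answer: 119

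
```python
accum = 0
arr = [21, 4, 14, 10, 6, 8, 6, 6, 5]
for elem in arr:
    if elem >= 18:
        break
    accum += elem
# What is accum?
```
Trace:
  accum=0
  accum=0, elem=21

Final answer: 0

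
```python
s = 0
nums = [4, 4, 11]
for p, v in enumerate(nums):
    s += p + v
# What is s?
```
Trace:
  s=0
  s=4, p=0, v=4
  s=9, p=1, v=4
  s=22, p=2, v=11

Final answer: 22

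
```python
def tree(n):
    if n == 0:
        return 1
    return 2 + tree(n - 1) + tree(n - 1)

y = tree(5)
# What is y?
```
Call trace (a repeated sub-call is expanded the first time; later identical calls just restate its return value):
tree(n=5)
  tree(n=4)
    tree(n=3)
      tree(n=2)
        tree(n=1)
          tree(n=0)
          -> return 1
          tree(n=0)
          -> return 1
        -> return 4
        tree(n=1) -> return 4  (same call as traced above)
      -> return 10
      tree(n=2) -> return 10  (same call as traced above)
    -> return 22
    tree(n=3) -> return 22  (same call as traced above)
  -> return 46
  tree(n=4) -> return 46  (same call as traced above)
-> return 94

Final answer: 94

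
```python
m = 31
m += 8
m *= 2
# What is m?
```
Trace:
  m=31
  m=39
  m=78

Final answer: 78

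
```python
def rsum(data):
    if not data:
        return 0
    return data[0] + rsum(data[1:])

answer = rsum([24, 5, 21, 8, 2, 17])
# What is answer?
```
Call trace:
rsum(data=[24, 5, 21, 8, 2, 17])
  rsum(data=[5, 21, 8, 2, 17])
    rsum(data=[21, 8, 2, 17])
      rsum(data=[8, 2, 17])
        rsum(data=[2, 17])
          rsum(data=[17])
            rsum(data=[])
            -> return 0
          -> return 17
        -> return 19
      -> return 27
    -> return 48
  -> return 53
-> return 77

Final answer: 77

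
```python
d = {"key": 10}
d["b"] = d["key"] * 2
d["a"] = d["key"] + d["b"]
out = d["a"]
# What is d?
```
Trace:
  d={'key': 10}
  d={'key': 10, 'b': 20}
  d={'key': 10, 'b': 20, 'a': 30}
  d={'key': 10, 'b': 20, 'a': 30}, out=30

Final answer: {'key': 10, 'b': 20, 'a': 30}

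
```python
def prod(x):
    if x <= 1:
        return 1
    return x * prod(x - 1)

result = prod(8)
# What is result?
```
Call trace:
prod(x=8)
  prod(x=7)
    prod(x=6)
      prod(x=5)
        prod(x=4)
          prod(x=3)
            prod(x=2)
              prod(x=1)
              -> return 1
            -> return 2
          -> return 6
        -> return 24
      -> return 120
    -> return 720
  -> return 5040
-> return 40320

Final answer: 40320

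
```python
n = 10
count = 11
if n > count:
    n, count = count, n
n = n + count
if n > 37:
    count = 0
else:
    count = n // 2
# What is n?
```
Trace:
  n=10
  n=10, count=11
  n=10, count=11
  n=21, count=11
  n=21, count=10

Final answer: 21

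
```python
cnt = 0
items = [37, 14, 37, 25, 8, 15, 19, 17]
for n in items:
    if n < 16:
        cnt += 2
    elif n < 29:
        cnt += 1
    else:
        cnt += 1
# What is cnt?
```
Trace:
  cnt=0
  cnt=1, n=37
  cnt=3, n=14
  cnt=4, n=37
  cnt=5, n=25
  cnt=7, n=8
  cnt=9, n=15
  cnt=10, n=19
  cnt=11, n=17

Final answer: 11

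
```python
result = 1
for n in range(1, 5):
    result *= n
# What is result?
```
Trace:
  result=1
  result=1, n=1
  result=2, n=2
  result=6, n=3
  result=24, n=4

Final answer: 24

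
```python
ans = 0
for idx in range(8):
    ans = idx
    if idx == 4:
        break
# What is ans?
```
Trace:
  ans=0
  ans=0, idx=0
  ans=1, idx=1
  ans=2, idx=2
  ans=3, idx=3
  ans=4, idx=4

Final answer: 4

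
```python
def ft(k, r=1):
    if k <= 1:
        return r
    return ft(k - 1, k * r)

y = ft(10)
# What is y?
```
Call trace:
ft(k=10, r=1)
  ft(k=9, r=10)
    ft(k=8, r=90)
      ft(k=7, r=720)
        ft(k=6, r=5040)
          ft(k=5, r=30240)
            ft(k=4, r=151200)
              ft(k=3, r=604800)
                ft(k=2, r=1814400)
                  ft(k=1, r=3628800)
                  -> return 3628800
                -> return 3628800
              -> return 3628800
            -> return 3628800
          -> return 3628800
        -> return 3628800
      -> return 3628800
    -> return 3628800
  -> return 3628800
-> return 3628800

Final answer: 3628800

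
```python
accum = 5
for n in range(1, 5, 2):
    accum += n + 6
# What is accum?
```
Trace:
  accum=5
  accum=12, n=1
  accum=21, n=3

Final answer: 21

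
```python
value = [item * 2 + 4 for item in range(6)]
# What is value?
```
Trace:
  item=0
  item=1
  item=2
  item=3
  item=4
  item=5
  value=[4, 6, 8, 10, 12, 14]

Final answer: [4, 6, 8, 10, 12, 14]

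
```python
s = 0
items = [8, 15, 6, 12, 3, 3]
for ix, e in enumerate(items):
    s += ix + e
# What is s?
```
Trace:
  s=0
  s=8, ix=0, e=8
  s=24, ix=1, e=15
  s=32, ix=2, e=6
  s=47, ix=3, e=12
  s=54, ix=4, e=3
  s=62, ix=5, e=3

Final answer: 62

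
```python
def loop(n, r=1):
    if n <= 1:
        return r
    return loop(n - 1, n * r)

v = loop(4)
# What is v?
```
Call trace:
loop(n=4, r=1)
  loop(n=3, r=4)
    loop(n=2, r=12)
      loop(n=1, r=24)
      -> return 24
    -> return 24
  -> return 24
-> return 24

Final answer: 24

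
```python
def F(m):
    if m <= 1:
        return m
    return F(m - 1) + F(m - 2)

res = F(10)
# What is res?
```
Call trace (a repeated sub-call is expanded the first time; later identical calls just restate its return value):
F(m=10)
  F(m=9)
    F(m=8)
      F(m=7)
        F(m=6)
          F(m=5)
            F(m=4)
              F(m=3)
                F(m=2)
                  F(m=1)
                  -> return 1
                  F(m=0)
                  -> return 0
                -> return 1
                F(m=1)
                -> return 1
              -> return 2
              F(m=2) -> return 1  (same call as traced above)
            -> return 3
            F(m=3) -> return 2  (same call as traced above)
          -> return 5
          F(m=4) -> return 3  (same call as traced above)
        -> return 8
        F(m=5) -> return 5  (same call as traced above)
      -> return 13
      F(m=6) -> return 8  (same call as traced above)
    -> return 21
    F(m=7) -> return 13  (same call as traced above)
  -> return 34
  F(m=8) -> return 21  (same call as traced above)
-> return 55

Final answer: 55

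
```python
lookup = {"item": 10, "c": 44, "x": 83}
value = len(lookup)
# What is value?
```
Trace:
  lookup={'item': 10, 'c': 44, 'x': 83}
  lookup={'item': 10, 'c': 44, 'x': 83}, value=3

Final answer: 3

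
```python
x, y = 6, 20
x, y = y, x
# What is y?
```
Trace:
  x=6, y=20
  x=20, y=6

Final answer: 6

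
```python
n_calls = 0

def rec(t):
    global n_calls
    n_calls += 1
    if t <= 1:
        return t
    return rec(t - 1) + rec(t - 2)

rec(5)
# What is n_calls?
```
Call trace (a repeated sub-call is expanded the first time; later identical calls just restate its return value):
rec(t=5)
  rec(t=4)
    rec(t=3)
      rec(t=2)
        rec(t=1)
        -> return 1
        rec(t=0)
        -> return 0
      -> return 1
      rec(t=1)
      -> return 1
    -> return 2
    rec(t=2) -> return 1  (same call as traced above)
  -> return 3
  rec(t=3) -> return 2  (same call as traced above)
-> return 5

n_calls is incremented once per call, so count the calls in each subtree. Let C(t) = number of calls made by rec(t).
C(0) = C(1) = 1 (base case, no recursion); C(t) = 1 + C(t - 1) + C(t - 2) otherwise.
C(2) = 1 + C(1) + C(0) = 1 + 1 + 1 = 3
C(3) = 1 + C(2) + C(1) = 1 + 3 + 1 = 5
C(4) = 1 + C(3) + C(2) = 1 + 5 + 3 = 9
C(5) = 1 + C(4) + C(3) = 1 + 9 + 5 = 15
n_calls = C(5) = 15

Final answer: 15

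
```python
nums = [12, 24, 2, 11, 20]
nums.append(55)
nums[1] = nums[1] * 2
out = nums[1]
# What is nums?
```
Trace:
  nums=[12, 24, 2, 11, 20]
  nums=[12, 24, 2, 11, 20, 55]
  nums=[12, 48, 2, 11, 20, 55]
  nums=[12, 48, 2, 11, 20, 55], out=48

Final answer: [12, 48, 2, 11, 20, 55]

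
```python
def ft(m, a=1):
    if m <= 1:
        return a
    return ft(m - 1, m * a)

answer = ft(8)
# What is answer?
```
Call trace:
ft(m=8, a=1)
  ft(m=7, a=8)
    ft(m=6, a=56)
      ft(m=5, a=336)
        ft(m=4, a=1680)
          ft(m=3, a=6720)
            ft(m=2, a=20160)
              ft(m=1, a=40320)
              -> return 40320
            -> return 40320
          -> return 40320
        -> return 40320
      -> return 40320
    -> return 40320
  -> return 40320
-> return 40320

Final answer: 40320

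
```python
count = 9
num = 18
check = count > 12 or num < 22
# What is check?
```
Trace:
  count=9
  count=9, num=18
  count=9, num=18, check=True

Final answer: True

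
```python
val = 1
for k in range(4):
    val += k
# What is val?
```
Trace:
  val=1
  val=1, k=0
  val=2, k=1
  val=4, k=2
  val=7, k=3

Final answer: 7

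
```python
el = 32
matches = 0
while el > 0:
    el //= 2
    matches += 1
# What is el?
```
Trace:
  el=32
  el=32, matches=0
  el=16, matches=1
  el=8, matches=2
  el=4, matches=3
  el=2, matches=4
  el=1, matches=5
  el=0, matches=6

Final answer: 0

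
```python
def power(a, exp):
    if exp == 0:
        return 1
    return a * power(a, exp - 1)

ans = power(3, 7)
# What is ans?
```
Call trace:
power(a=3, exp=7)
  power(a=3, exp=6)
    power(a=3, exp=5)
      power(a=3, exp=4)
        power(a=3, exp=3)
          power(a=3, exp=2)
            power(a=3, exp=1)
              power(a=3, exp=0)
              -> return 1
            -> return 3
          -> return 9
        -> return 27
      -> return 81
    -> return 243
  -> return 729
-> return 2187

Final answer: 2187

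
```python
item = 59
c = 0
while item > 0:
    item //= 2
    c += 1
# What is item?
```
Trace:
  item=59
  item=59, c=0
  item=29, c=1
  item=14, c=2
  item=7, c=3
  item=3, c=4
  item=1, c=5
  item=0, c=6

Final answer: 0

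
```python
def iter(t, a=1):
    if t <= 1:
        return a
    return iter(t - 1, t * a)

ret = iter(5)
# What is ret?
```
Call trace:
iter(t=5, a=1)
  iter(t=4, a=5)
    iter(t=3, a=20)
      iter(t=2, a=60)
        iter(t=1, a=120)
        -> return 120
      -> return 120
    -> return 120
  -> return 120
-> return 120

Final answer: 120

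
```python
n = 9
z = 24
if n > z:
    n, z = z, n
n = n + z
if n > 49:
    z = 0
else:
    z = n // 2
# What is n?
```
Trace:
  n=9
  n=9, z=24
  n=9, z=24
  n=33, z=24
  n=33, z=16

Final answer: 33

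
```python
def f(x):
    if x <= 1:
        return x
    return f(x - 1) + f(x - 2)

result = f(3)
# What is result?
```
Call trace:
f(x=3)
  f(x=2)
    f(x=1)
    -> return 1
    f(x=0)
    -> return 0
  -> return 1
  f(x=1)
  -> return 1
-> return 2

Final answer: 2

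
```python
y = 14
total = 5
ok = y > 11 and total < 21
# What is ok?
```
Trace:
  y=14
  y=14, total=5
  y=14, total=5, ok=True

Final answer: True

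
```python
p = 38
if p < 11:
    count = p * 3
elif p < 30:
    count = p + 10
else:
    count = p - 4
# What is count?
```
Trace:
  p=38
  p=38, count=34

Final answer: 34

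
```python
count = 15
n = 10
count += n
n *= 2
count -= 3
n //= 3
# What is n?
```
Trace:
  count=15
  count=15, n=10
  count=25, n=10
  count=25, n=20
  count=22, n=20
  count=22, n=6

Final answer: 6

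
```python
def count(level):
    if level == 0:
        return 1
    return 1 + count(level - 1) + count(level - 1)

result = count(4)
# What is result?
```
Call trace (a repeated sub-call is expanded the first time; later identical calls just restate its return value):
count(level=4)
  count(level=3)
    count(level=2)
      count(level=1)
        count(level=0)
        -> return 1
        count(level=0)
        -> return 1
      -> return 3
      count(level=1) -> return 3  (same call as traced above)
    -> return 7
    count(level=2) -> return 7  (same call as traced above)
  -> return 15
  count(level=3) -> return 15  (same call as traced above)
-> return 31

Final answer: 31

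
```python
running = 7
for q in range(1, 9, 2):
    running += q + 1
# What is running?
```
Trace:
  running=7
  running=9, q=1
  running=13, q=3
  running=19, q=5
  running=27, q=7

Final answer: 27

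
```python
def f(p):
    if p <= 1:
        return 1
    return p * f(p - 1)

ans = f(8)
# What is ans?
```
Call trace:
f(p=8)
  f(p=7)
    f(p=6)
      f(p=5)
        f(p=4)
          f(p=3)
            f(p=2)
              f(p=1)
              -> return 1
            -> return 2
          -> return 6
        -> return 24
      -> return 120
    -> return 720
  -> return 5040
-> return 40320

Final answer: 40320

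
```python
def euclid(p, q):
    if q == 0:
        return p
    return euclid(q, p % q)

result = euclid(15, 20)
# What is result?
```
Call trace:
euclid(p=15, q=20)
  euclid(p=20, q=15)
    euclid(p=15, q=5)
      euclid(p=5, q=0)
      -> return 5
    -> return 5
  -> return 5
-> return 5

Final answer: 5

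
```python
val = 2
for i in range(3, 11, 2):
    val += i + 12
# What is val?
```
Trace:
  val=2
  val=17, i=3
  val=34, i=5
  val=53, i=7
  val=74, i=9

Final answer: 74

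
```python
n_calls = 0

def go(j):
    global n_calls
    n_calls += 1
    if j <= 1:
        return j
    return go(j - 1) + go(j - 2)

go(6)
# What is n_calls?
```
Call trace (a repeated sub-call is expanded the first time; later identical calls just restate its return value):
go(j=6)
  go(j=5)
    go(j=4)
      go(j=3)
        go(j=2)
          go(j=1)
          -> return 1
          go(j=0)
          -> return 0
        -> return 1
        go(j=1)
        -> return 1
      -> return 2
      go(j=2) -> return 1  (same call as traced above)
    -> return 3
    go(j=3) -> return 2  (same call as traced above)
  -> return 5
  go(j=4) -> return 3  (same call as traced above)
-> return 8

n_calls is incremented once per call, so count the calls in each subtree. Let C(j) = number of calls made by go(j).
C(0) = C(1) = 1 (base case, no recursion); C(j) = 1 + C(j - 1) + C(j - 2) otherwise.
C(2) = 1 + C(1) + C(0) = 1 + 1 + 1 = 3
C(3) = 1 + C(2) + C(1) = 1 + 3 + 1 = 5
C(4) = 1 + C(3) + C(2) = 1 + 5 + 3 = 9
C(5) = 1 + C(4) + C(3) = 1 + 9 + 5 = 15
C(6) = 1 + C(5) + C(4) = 1 + 15 + 9 = 25
n_calls = C(6) = 25

Final answer: 25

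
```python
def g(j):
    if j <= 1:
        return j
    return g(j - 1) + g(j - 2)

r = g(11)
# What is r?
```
Call trace (a repeated sub-call is expanded the first time; later identical calls just restate its return value):
g(j=11)
  g(j=10)
    g(j=9)
      g(j=8)
        g(j=7)
          g(j=6)
            g(j=5)
              g(j=4)
                g(j=3)
                  g(j=2)
                    g(j=1)
                    -> return 1
                    g(j=0)
                    -> return 0
                  -> return 1
                  g(j=1)
                  -> return 1
                -> return 2
                g(j=2) -> return 1  (same call as traced above)
              -> return 3
              g(j=3) -> return 2  (same call as traced above)
            -> return 5
            g(j=4) -> return 3  (same call as traced above)
          -> return 8
          g(j=5) -> return 5  (same call as traced above)
        -> return 13
        g(j=6) -> return 8  (same call as traced above)
      -> return 21
      g(j=7) -> return 13  (same call as traced above)
    -> return 34
    g(j=8) -> return 21  (same call as traced above)
  -> return 55
  g(j=9) -> return 34  (same call as traced above)
-> return 89

Final answer: 89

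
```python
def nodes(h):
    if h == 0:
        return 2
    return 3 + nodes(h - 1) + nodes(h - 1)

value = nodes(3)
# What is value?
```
Call trace (a repeated sub-call is expanded the first time; later identical calls just restate its return value):
nodes(h=3)
  nodes(h=2)
    nodes(h=1)
      nodes(h=0)
      -> return 2
      nodes(h=0)
      -> return 2
    -> return 7
    nodes(h=1) -> return 7  (same call as traced above)
  -> return 17
  nodes(h=2) -> return 17  (same call as traced above)
-> return 37

Final answer: 37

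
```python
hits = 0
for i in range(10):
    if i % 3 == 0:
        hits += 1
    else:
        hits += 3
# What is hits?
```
Trace:
  hits=0
  hits=1, i=0
  hits=4, i=1
  hits=7, i=2
  hits=8, i=3
  hits=11, i=4
  hits=14, i=5
  hits=15, i=6
  hits=18, i=7
  hits=21, i=8
  hits=22, i=9

Final answer: 22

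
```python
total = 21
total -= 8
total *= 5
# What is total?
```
Trace:
  total=21
  total=13
  total=65

Final answer: 65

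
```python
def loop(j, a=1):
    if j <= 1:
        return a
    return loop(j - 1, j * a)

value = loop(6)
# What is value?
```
Call trace:
loop(j=6, a=1)
  loop(j=5, a=6)
    loop(j=4, a=30)
      loop(j=3, a=120)
        loop(j=2, a=360)
          loop(j=1, a=720)
          -> return 720
        -> return 720
      -> return 720
    -> return 720
  -> return 720
-> return 720

Final answer: 720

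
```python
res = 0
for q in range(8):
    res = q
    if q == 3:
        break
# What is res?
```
Trace:
  res=0
  res=0, q=0
  res=1, q=1
  res=2, q=2
  res=3, q=3

Final answer: 3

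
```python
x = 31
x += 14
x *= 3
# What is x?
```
Trace:
  x=31
  x=45
  x=135

Final answer: 135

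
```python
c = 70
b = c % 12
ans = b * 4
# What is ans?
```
Trace:
  c=70
  c=70, b=10
  c=70, b=10, ans=40

Final answer: 40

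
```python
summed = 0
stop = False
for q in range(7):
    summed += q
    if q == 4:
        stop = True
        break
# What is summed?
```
Trace:
  summed=0
  summed=0, stop=False
  summed=0, stop=False, q=0
  summed=1, stop=False, q=1
  summed=3, stop=False, q=2
  summed=6, stop=False, q=3
  summed=10, stop=True, q=4

Final answer: 10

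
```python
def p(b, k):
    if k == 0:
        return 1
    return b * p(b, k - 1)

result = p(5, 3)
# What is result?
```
Call trace:
p(b=5, k=3)
  p(b=5, k=2)
    p(b=5, k=1)
      p(b=5, k=0)
      -> return 1
    -> return 5
  -> return 25
-> return 125

Final answer: 125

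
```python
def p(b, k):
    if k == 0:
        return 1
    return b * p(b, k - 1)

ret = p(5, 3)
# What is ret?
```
Call trace:
p(b=5, k=3)
  p(b=5, k=2)
    p(b=5, k=1)
      p(b=5, k=0)
      -> return 1
    -> return 5
  -> return 25
-> return 125

Final answer: 125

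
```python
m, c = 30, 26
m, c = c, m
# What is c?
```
Trace:
  m=30, c=26
  m=26, c=30

Final answer: 30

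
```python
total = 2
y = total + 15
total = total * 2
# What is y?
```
Trace:
  total=2
  total=2, y=17
  total=4, y=17

Final answer: 17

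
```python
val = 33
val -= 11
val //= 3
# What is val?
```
Trace:
  val=33
  val=22
  val=7

Final answer: 7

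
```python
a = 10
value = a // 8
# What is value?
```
Trace:
  a=10
  a=10, value=1

Final answer: 1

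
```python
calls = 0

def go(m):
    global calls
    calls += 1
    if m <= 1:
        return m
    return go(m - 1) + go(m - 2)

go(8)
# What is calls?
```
Call trace (a repeated sub-call is expanded the first time; later identical calls just restate its return value):
go(m=8)
  go(m=7)
    go(m=6)
      go(m=5)
        go(m=4)
          go(m=3)
            go(m=2)
              go(m=1)
              -> return 1
              go(m=0)
              -> return 0
            -> return 1
            go(m=1)
            -> return 1
          -> return 2
          go(m=2) -> return 1  (same call as traced above)
        -> return 3
        go(m=3) -> return 2  (same call as traced above)
      -> return 5
      go(m=4) -> return 3  (same call as traced above)
    -> return 8
    go(m=5) -> return 5  (same call as traced above)
  -> return 13
  go(m=6) -> return 8  (same call as traced above)
-> return 21

calls is incremented once per call, so count the calls in each subtree. Let C(m) = number of calls made by go(m).
C(0) = C(1) = 1 (base case, no recursion); C(m) = 1 + C(m - 1) + C(m - 2) otherwise.
C(2) = 1 + C(1) + C(0) = 1 + 1 + 1 = 3
C(3) = 1 + C(2) + C(1) = 1 + 3 + 1 = 5
C(4) = 1 + C(3) + C(2) = 1 + 5 + 3 = 9
C(5) = 1 + C(4) + C(3) = 1 + 9 + 5 = 15
C(6) = 1 + C(5) + C(4) = 1 + 15 + 9 = 25
C(7) = 1 + C(6) + C(5) = 1 + 25 + 15 = 41
C(8) = 1 + C(7) + C(6) = 1 + 41 + 25 = 67
calls = C(8) = 67

Final answer: 67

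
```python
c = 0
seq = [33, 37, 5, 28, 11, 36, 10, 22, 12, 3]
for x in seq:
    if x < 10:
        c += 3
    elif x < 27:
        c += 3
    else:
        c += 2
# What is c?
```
Trace:
  c=0
  c=2, x=33
  c=4, x=37
  c=7, x=5
  c=9, x=28
  c=12, x=11
  c=14, x=36
  c=17, x=10
  c=20, x=22
  c=23, x=12
  c=26, x=3

Final answer: 26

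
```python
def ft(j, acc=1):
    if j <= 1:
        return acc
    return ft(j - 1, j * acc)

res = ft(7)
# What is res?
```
Call trace:
ft(j=7, acc=1)
  ft(j=6, acc=7)
    ft(j=5, acc=42)
      ft(j=4, acc=210)
        ft(j=3, acc=840)
          ft(j=2, acc=2520)
            ft(j=1, acc=5040)
            -> return 5040
          -> return 5040
        -> return 5040
      -> return 5040
    -> return 5040
  -> return 5040
-> return 5040

Final answer: 5040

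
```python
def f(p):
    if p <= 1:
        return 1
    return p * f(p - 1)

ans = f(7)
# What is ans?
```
Call trace:
f(p=7)
  f(p=6)
    f(p=5)
      f(p=4)
        f(p=3)
          f(p=2)
            f(p=1)
            -> return 1
          -> return 2
        -> return 6
      -> return 24
    -> return 120
  -> return 720
-> return 5040

Final answer: 5040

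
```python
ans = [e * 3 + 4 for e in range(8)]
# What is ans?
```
Trace:
  e=0
  e=1
  e=2
  e=3
  e=4
  e=5
  e=6
  e=7
  ans=[4, 7, 10, 13, 16, 19, 22, 25]

Final answer: [4, 7, 10, 13, 16, 19, 22, 25]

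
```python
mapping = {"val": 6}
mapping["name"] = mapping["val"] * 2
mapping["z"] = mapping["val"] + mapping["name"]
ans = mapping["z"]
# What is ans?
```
Trace:
  mapping={'val': 6}
  mapping={'val': 6, 'name': 12}
  mapping={'val': 6, 'name': 12, 'z': 18}
  mapping={'val': 6, 'name': 12, 'z': 18}, ans=18

Final answer: 18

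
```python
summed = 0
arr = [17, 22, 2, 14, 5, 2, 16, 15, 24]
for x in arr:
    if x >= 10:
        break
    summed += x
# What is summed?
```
Trace:
  summed=0
  summed=0, x=17

Final answer: 0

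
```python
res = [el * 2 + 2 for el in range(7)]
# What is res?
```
Trace:
  el=0
  el=1
  el=2
  el=3
  el=4
  el=5
  el=6
  res=[2, 4, 6, 8, 10, 12, 14]

Final answer: [2, 4, 6, 8, 10, 12, 14]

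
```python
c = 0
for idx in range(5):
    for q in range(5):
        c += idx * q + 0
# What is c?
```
Trace:
  c=0
  c=0, idx=0, q=0
  c=0, idx=0, q=1
  c=0, idx=0, q=2
  c=0, idx=0, q=3
  c=0, idx=0, q=4
  c=0, idx=1, q=0
  c=1, idx=1, q=1
  c=3, idx=1, q=2
  c=6, idx=1, q=3
  c=10, idx=1, q=4
  c=10, idx=2, q=0
  c=12, idx=2, q=1
  c=16, idx=2, q=2
  c=22, idx=2, q=3
  c=30, idx=2, q=4
  c=30, idx=3, q=0
  c=33, idx=3, q=1
  c=39, idx=3, q=2
  c=48, idx=3, q=3
  c=60, idx=3, q=4
  c=60, idx=4, q=0
  c=64, idx=4, q=1
  c=72, idx=4, q=2
  c=84, idx=4, q=3
  c=100, idx=4, q=4

Final answer: 100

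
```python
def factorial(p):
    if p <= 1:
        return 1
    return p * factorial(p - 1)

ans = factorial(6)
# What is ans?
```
Call trace:
factorial(p=6)
  factorial(p=5)
    factorial(p=4)
      factorial(p=3)
        factorial(p=2)
          factorial(p=1)
          -> return 1
        -> return 2
      -> return 6
    -> return 24
  -> return 120
-> return 720

Final answer: 720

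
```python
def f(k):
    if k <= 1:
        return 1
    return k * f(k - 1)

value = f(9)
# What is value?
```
Call trace:
f(k=9)
  f(k=8)
    f(k=7)
      f(k=6)
        f(k=5)
          f(k=4)
            f(k=3)
              f(k=2)
                f(k=1)
                -> return 1
              -> return 2
            -> return 6
          -> return 24
        -> return 120
      -> return 720
    -> return 5040
  -> return 40320
-> return 362880

Final answer: 362880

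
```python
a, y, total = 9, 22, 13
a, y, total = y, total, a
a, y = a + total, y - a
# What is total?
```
Trace:
  a=9, y=22, total=13
  a=22, y=13, total=9
  a=31, y=-9, total=9

Final answer: 9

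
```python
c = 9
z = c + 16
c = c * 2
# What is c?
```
Trace:
  c=9
  c=9, z=25
  c=18, z=25

Final answer: 18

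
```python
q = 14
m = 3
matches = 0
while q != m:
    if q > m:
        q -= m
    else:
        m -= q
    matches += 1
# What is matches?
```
Trace:
  q=14
  q=14, m=3
  q=14, m=3, matches=0
  q=11, m=3, matches=1
  q=8, m=3, matches=2
  q=5, m=3, matches=3
  q=2, m=3, matches=4
  q=2, m=1, matches=5
  q=1, m=1, matches=6

Final answer: 6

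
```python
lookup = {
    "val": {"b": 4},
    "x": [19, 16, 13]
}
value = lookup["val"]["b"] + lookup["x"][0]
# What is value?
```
Trace:
  lookup={'val': {'b': 4}, 'x': [19, 16, 13]}
  lookup={'val': {'b': 4}, 'x': [19, 16, 13]}, value=23

Final answer: 23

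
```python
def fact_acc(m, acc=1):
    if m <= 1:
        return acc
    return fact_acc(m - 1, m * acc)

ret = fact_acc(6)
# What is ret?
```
Call trace:
fact_acc(m=6, acc=1)
  fact_acc(m=5, acc=6)
    fact_acc(m=4, acc=30)
      fact_acc(m=3, acc=120)
        fact_acc(m=2, acc=360)
          fact_acc(m=1, acc=720)
          -> return 720
        -> return 720
      -> return 720
    -> return 720
  -> return 720
-> return 720

Final answer: 720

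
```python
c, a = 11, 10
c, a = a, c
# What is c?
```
Trace:
  c=11, a=10
  c=10, a=11

Final answer: 10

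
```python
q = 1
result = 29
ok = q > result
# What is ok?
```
Trace:
  q=1
  q=1, result=29
  q=1, result=29, ok=False

Final answer: False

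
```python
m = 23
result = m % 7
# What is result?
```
Trace:
  m=23
  m=23, result=2

Final answer: 2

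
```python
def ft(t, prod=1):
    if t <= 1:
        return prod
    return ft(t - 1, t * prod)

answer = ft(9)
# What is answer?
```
Call trace:
ft(t=9, prod=1)
  ft(t=8, prod=9)
    ft(t=7, prod=72)
      ft(t=6, prod=504)
        ft(t=5, prod=3024)
          ft(t=4, prod=15120)
            ft(t=3, prod=60480)
              ft(t=2, prod=181440)
                ft(t=1, prod=362880)
                -> return 362880
              -> return 362880
            -> return 362880
          -> return 362880
        -> return 362880
      -> return 362880
    -> return 362880
  -> return 362880
-> return 362880

Final answer: 362880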